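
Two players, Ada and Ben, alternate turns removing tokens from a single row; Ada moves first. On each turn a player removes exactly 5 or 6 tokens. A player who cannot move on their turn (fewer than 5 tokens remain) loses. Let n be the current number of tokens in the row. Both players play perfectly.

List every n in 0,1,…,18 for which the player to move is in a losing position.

Classify positions by backward induction: terminal positions (no move available) are L. From any other position, the mover wins iff some move reaches an L.
n=0: no move → L
n=1: no move → L
n=2: no move → L
n=3: no move → L
n=4: no move → L
n=5: reaches L-position 0 → W
n=6: reaches L-position 1 → W
n=7: reaches L-position 2 → W
n=8: reaches L-position 3 → W
n=9: reaches L-position 4 → W
n=10: reaches L-position 4 → W
n=11: only reaches 6(W), 5(W), all W → L
n=12: only reaches 7(W), 6(W), all W → L
n=13: only reaches 8(W), 7(W), all W → L
n=14: only reaches 9(W), 8(W), all W → L
n=15: only reaches 10(W), 9(W), all W → L
n=16: reaches L-position 11 → W
n=17: reaches L-position 12 → W
n=18: reaches L-position 13 → W
Reading off the rows marked L gives the requested list; there are 10 such values of n.

0, 1, 2, 3, 4, 11, 12, 13, 14, 15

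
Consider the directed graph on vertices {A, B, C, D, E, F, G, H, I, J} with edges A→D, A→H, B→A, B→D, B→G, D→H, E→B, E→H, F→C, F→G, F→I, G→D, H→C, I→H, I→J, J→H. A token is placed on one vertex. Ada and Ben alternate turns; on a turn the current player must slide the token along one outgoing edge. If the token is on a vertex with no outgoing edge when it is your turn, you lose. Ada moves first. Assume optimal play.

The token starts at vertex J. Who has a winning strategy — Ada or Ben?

Work bottom-up. With no move the player to move loses. Otherwise the position is W if at least one move leads to an L position for the opponent, and L if every move leads to a W.
Every edge goes from a vertex to one that appears earlier in the order C, H, D, G, A, B, J, E, I, F, so processing vertices in that order labels each vertex after all of its successors.
C: no outgoing edge → L
H: reaches L-position C → W
D: only reaches H(W), which is W → L
G: reaches L-position D → W
A: reaches L-position D → W
B: reaches L-position D → W
J: only reaches H(W), which is W → L
E: only reaches B(W), H(W), all W → L
I: reaches L-position J → W
F: reaches L-position C → W
The starting position J is L: whatever Ada does, the opponent receives a W position.

Ben wins.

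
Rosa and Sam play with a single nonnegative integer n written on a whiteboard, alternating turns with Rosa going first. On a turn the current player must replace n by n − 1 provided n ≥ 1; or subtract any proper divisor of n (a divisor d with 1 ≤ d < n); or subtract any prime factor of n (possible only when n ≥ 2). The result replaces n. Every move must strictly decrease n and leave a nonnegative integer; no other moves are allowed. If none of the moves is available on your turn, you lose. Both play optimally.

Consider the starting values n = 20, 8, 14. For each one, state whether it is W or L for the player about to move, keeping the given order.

Work bottom-up. With no move the player to move loses. Otherwise the position is W if at least one move leads to an L position for the opponent, and L if every move leads to a W.
n=0: no move → L
n=1: reaches L-position 0 → W
n=2: reaches L-position 0 → W
n=3: reaches L-position 0 → W
n=4: only reaches 2(W), 3(W), all W → L
n=5: reaches L-position 0 → W
n=6: reaches L-position 4 → W
n=7: reaches L-position 0 → W
n=8: reaches L-position 4 → W
n=9: only reaches 6(W), 8(W), all W → L
n=10: reaches L-position 9 → W
n=11: reaches L-position 0 → W
n=12: reaches L-position 9 → W
n=13: reaches L-position 0 → W
n=14: only reaches 7(W), 12(W), 13(W), all W → L
n=15: reaches L-position 14 → W
n=16: reaches L-position 14 → W
n=17: reaches L-position 0 → W
n=18: reaches L-position 9 → W
n=19: reaches L-position 0 → W
n=20: only reaches 10(W), 15(W), 16(W), 18(W), 19(W), all W → L

20: L, 8: W, 14: L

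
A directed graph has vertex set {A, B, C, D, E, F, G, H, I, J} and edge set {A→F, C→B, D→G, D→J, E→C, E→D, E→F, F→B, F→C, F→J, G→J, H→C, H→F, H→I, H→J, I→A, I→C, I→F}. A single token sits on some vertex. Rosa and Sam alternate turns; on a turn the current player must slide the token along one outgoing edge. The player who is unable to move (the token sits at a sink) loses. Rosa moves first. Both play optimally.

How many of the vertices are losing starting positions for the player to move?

4

Label each position W (a win for the player to move) or L (a loss). A position with no legal move is L; any other position is W exactly when some move reaches an L, and L when every move reaches a W.
Every edge goes from a vertex to one that appears earlier in the order B, J, C, F, G, A, I, H, D, E, so processing vertices in that order labels each vertex after all of its successors.
B: no outgoing edge → L
J: no outgoing edge → L
C: →B(L), so W
F: →J(L), so W
G: →J(L), so W
A: →F(W) only, which is W, so L
I: →A(L), so W
H: →J(L), so W
D: →J(L), so W
E: →D(W), F(W), C(W) — all W, so L
The L vertices are A, B, E, J; that is 4 in all.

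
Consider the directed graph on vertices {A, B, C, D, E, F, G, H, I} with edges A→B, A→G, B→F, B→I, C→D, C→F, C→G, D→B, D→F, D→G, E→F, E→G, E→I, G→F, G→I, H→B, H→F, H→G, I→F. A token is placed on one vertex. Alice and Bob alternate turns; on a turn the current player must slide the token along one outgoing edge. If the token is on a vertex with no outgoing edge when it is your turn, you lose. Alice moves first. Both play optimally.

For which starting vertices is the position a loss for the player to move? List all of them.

Classify positions by backward induction: terminal positions (no move available) are L. From any other position, the mover wins iff some move reaches an L.
Every edge goes from a vertex to one that appears earlier in the order F, I, B, G, D, E, H, C, A, so processing vertices in that order labels each vertex after all of its successors.
F: no outgoing edge → L
I: W (go to F, an L position)
B: W (go to F, an L position)
G: W (go to F, an L position)
D: W (go to F, an L position)
E: W (go to F, an L position)
H: W (go to F, an L position)
C: W (go to F, an L position)
A: L (options G(W), B(W) are all W)
The losing starting vertices are exactly the entries labelled L in this table (2 of them).

A, F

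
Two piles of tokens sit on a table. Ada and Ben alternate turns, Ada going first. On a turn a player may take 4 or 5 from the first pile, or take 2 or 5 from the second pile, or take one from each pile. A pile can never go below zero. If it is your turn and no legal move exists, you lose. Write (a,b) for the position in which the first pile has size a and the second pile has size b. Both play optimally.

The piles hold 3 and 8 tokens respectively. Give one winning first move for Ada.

Compute win/loss labels from the base case upward. A position with no move is L. Any other position is W if it can reach an L in one move, else L.
No move ever increases a pile, so every position that can arise here has a ≤ 3 and b ≤ 8; it is enough to label the cells with 0 ≤ a ≤ 3 and 0 ≤ b ≤ 8.
Every move lowers a or b (never raises either), so fill the grid row by row in increasing a, and left to right within a row: each cell's successors are then already labelled.
      b=0  b=1  b=2  b=3  b=4  b=5  b=6  b=7  b=8
a=0:    L    L    W    W    L    W    W    L    L
a=1:    L    W    W    L    L    W    W    L    W
a=2:    L    W    W    L    W    W    L    L    W
a=3:    L    W    W    L    W    W    L    W    W
Cells with no legal move (terminal, hence L): (0,0), (0,1), (1,0), (2,0), (3,0).
The remaining L cells, each justified by listing all of its moves:
(0,4): only reaches (0,2)(W), which is W → L
(0,7): only reaches (0,5)(W), (0,2)(W), all W → L
(0,8): only reaches (0,6)(W), (0,3)(W), all W → L
(1,3): only reaches (1,1)(W), (0,2)(W), all W → L
(1,4): only reaches (1,2)(W), (0,3)(W), all W → L
(1,7): only reaches (1,5)(W), (1,2)(W), (0,6)(W), all W → L
(2,3): only reaches (2,1)(W), (1,2)(W), all W → L
(2,6): only reaches (2,4)(W), (2,1)(W), (1,5)(W), all W → L
(2,7): only reaches (2,5)(W), (2,2)(W), (1,6)(W), all W → L
(3,3): only reaches (3,1)(W), (2,2)(W), all W → L
(3,6): only reaches (3,4)(W), (3,1)(W), (2,5)(W), all W → L
Every other cell has at least one move into one of the L cells above, so it is W.
From (3,8), the L positions reachable in one move are: (3,6), (3,3), (2,7). Any move reaching one of these is winning.

Move to (3,6).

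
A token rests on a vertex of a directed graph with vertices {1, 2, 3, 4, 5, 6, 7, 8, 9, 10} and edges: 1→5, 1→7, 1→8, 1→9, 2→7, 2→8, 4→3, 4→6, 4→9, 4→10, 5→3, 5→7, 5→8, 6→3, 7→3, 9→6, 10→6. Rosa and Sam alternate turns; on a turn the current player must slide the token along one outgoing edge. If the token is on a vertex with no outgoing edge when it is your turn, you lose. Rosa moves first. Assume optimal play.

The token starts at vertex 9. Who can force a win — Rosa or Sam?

Work bottom-up. With no move the player to move loses. Otherwise the position is W if at least one move leads to an L position for the opponent, and L if every move leads to a W.
Every edge goes from a vertex to one that appears earlier in the order 8, 3, 7, 6, 2, 9, 5, 10, 4, 1, so processing vertices in that order labels each vertex after all of its successors.
8: no outgoing edge → L
3: no outgoing edge → L
7: reaches L-position 3 → W
6: reaches L-position 3 → W
2: reaches L-position 8 → W
9: only reaches 6(W), which is W → L
5: reaches L-position 3 → W
10: only reaches 6(W), which is W → L
4: reaches L-position 10 → W
1: reaches L-position 9 → W
The starting position 9 is L: whatever Rosa does, the opponent receives a W position.

Sam wins.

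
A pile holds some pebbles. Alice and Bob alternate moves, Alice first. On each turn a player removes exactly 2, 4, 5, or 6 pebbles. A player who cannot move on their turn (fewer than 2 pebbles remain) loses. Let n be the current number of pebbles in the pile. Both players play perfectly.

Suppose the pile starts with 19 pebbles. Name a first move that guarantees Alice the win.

Label each position W (a win for the player to move) or L (a loss). A position with no legal move is L; any other position is W exactly when some move reaches an L, and L when every move reaches a W.
n=0: no move → L
n=1: no move → L
n=2: →0(L), so W
n=3: →1(L), so W
n=4: →0(L), so W
n=5: →1(L), so W
n=6: →1(L), so W
n=7: →1(L), so W
n=8: →6(W), 4(W), 3(W), 2(W) — all W, so L
n=9: →7(W), 5(W), 4(W), 3(W) — all W, so L
n=10: →8(L), so W
n=11: →9(L), so W
n=12: →8(L), so W
n=13: →9(L), so W
n=14: →9(L), so W
n=15: →9(L), so W
n=16: →14(W), 12(W), 11(W), 10(W) — all W, so L
n=17: →15(W), 13(W), 12(W), 11(W) — all W, so L
n=18: →16(L), so W
n=19: →17(L), so W
From 19, the L positions reachable in one move are: 17.

Remove 2, leaving 17.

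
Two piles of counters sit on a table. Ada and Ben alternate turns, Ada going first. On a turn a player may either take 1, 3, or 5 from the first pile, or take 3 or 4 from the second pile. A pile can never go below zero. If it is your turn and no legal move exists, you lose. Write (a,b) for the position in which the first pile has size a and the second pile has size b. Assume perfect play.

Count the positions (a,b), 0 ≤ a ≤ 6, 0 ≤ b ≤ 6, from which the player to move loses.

Use the standard recursion: the mover loses at a terminal position; elsewhere, the mover wins exactly when some move hands the opponent an L position.
Every move lowers a or b (never raises either), so fill the grid row by row in increasing a, and left to right within a row: each cell's successors are then already labelled.
      b=0  b=1  b=2  b=3  b=4  b=5  b=6
a=0:    L    L    L    W    W    W    W
a=1:    W    W    W    L    L    L    W
a=2:    L    L    L    W    W    W    W
a=3:    W    W    W    L    L    L    W
a=4:    L    L    L    W    W    W    W
a=5:    W    W    W    L    L    L    W
a=6:    L    L    L    W    W    W    W
Cells with no legal move (terminal, hence L): (0,0), (0,1), (0,2).
The remaining L cells, each justified by listing all of its moves:
(1,3): →(0,3)(W), (1,0)(W) — all W, so L
(1,4): →(0,4)(W), (1,1)(W), (1,0)(W) — all W, so L
(1,5): →(0,5)(W), (1,2)(W), (1,1)(W) — all W, so L
(2,0): →(1,0)(W) only, which is W, so L
(2,1): →(1,1)(W) only, which is W, so L
(2,2): →(1,2)(W) only, which is W, so L
(3,3): →(2,3)(W), (0,3)(W), (3,0)(W) — all W, so L
(3,4): →(2,4)(W), (0,4)(W), (3,1)(W), (3,0)(W) — all W, so L
(3,5): →(2,5)(W), (0,5)(W), (3,2)(W), (3,1)(W) — all W, so L
(4,0): →(3,0)(W), (1,0)(W) — all W, so L
(4,1): →(3,1)(W), (1,1)(W) — all W, so L
(4,2): →(3,2)(W), (1,2)(W) — all W, so L
(5,3): →(4,3)(W), (2,3)(W), (0,3)(W), (5,0)(W) — all W, so L
(5,4): →(4,4)(W), (2,4)(W), (0,4)(W), (5,1)(W), (5,0)(W) — all W, so L
(5,5): →(4,5)(W), (2,5)(W), (0,5)(W), (5,2)(W), (5,1)(W) — all W, so L
(6,0): →(5,0)(W), (3,0)(W), (1,0)(W) — all W, so L
(6,1): →(5,1)(W), (3,1)(W), (1,1)(W) — all W, so L
(6,2): →(5,2)(W), (3,2)(W), (1,2)(W) — all W, so L
Every other cell has at least one move into one of the L cells above, so it is W.
L cells per row: a=0: 3, a=1: 3, a=2: 3, a=3: 3, a=4: 3, a=5: 3, a=6: 3; total 21.

21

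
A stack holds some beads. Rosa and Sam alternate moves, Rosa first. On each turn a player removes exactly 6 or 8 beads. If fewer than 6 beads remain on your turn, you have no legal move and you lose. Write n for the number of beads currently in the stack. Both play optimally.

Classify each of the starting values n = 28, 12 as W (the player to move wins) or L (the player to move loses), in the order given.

28: L, 12: W

Classify positions by backward induction: terminal positions (no move available) are L. From any other position, the mover wins iff some move reaches an L.
n=0: no move → L
n=1: no move → L
n=2: no move → L
n=3: no move → L
n=4: no move → L
n=5: no move → L
n=6: can move to 0, which is L ⇒ W
n=7: can move to 1, which is L ⇒ W
n=8: can move to 2, which is L ⇒ W
n=9: can move to 3, which is L ⇒ W
n=10: can move to 4, which is L ⇒ W
n=11: can move to 5, which is L ⇒ W
n=12: can move to 4, which is L ⇒ W
n=13: can move to 5, which is L ⇒ W
n=14: moves to 8(W), 6(W); every one is W ⇒ L
n=15: moves to 9(W), 7(W); every one is W ⇒ L
n=16: moves to 10(W), 8(W); every one is W ⇒ L
n=17: moves to 11(W), 9(W); every one is W ⇒ L
n=18: moves to 12(W), 10(W); every one is W ⇒ L
n=19: moves to 13(W), 11(W); every one is W ⇒ L
n=20: can move to 14, which is L ⇒ W
n=21: can move to 15, which is L ⇒ W
n=22: can move to 16, which is L ⇒ W
n=23: can move to 17, which is L ⇒ W
n=24: can move to 18, which is L ⇒ W
n=25: can move to 19, which is L ⇒ W
n=26: can move to 18, which is L ⇒ W
n=27: can move to 19, which is L ⇒ W
n=28: moves to 22(W), 20(W); every one is W ⇒ L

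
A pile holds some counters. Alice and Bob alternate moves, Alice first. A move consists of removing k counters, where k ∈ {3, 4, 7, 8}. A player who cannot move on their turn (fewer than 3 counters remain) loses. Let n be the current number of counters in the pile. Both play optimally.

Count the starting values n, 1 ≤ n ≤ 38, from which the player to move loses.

11

Use the standard recursion: the mover loses at a terminal position; elsewhere, the mover wins exactly when some move hands the opponent an L position.
n=0: no move → L
n=1: no move → L
n=2: no move → L
n=3: reaches L-position 0 → W
n=4: reaches L-position 1 → W
n=5: reaches L-position 2 → W
n=6: reaches L-position 2 → W
n=7: reaches L-position 0 → W
n=8: reaches L-position 1 → W
n=9: reaches L-position 2 → W
n=10: reaches L-position 2 → W
n=11: only reaches 8(W), 7(W), 4(W), 3(W), all W → L
n=12: only reaches 9(W), 8(W), 5(W), 4(W), all W → L
n=13: only reaches 10(W), 9(W), 6(W), 5(W), all W → L
n=14: reaches L-position 11 → W
n=15: reaches L-position 12 → W
n=16: reaches L-position 13 → W
n=17: reaches L-position 13 → W
n=18: reaches L-position 11 → W
n=19: reaches L-position 12 → W
n=20: reaches L-position 13 → W
n=21: reaches L-position 13 → W
n=22: only reaches 19(W), 18(W), 15(W), 14(W), all W → L
n=23: only reaches 20(W), 19(W), 16(W), 15(W), all W → L
n=24: only reaches 21(W), 20(W), 17(W), 16(W), all W → L
n=25: reaches L-position 22 → W
n=26: reaches L-position 23 → W
n=27: reaches L-position 24 → W
n=28: reaches L-position 24 → W
n=29: reaches L-position 22 → W
n=30: reaches L-position 23 → W
n=31: reaches L-position 24 → W
n=32: reaches L-position 24 → W
n=33: only reaches 30(W), 29(W), 26(W), 25(W), all W → L
n=34: only reaches 31(W), 30(W), 27(W), 26(W), all W → L
n=35: only reaches 32(W), 31(W), 28(W), 27(W), all W → L
n=36: reaches L-position 33 → W
n=37: reaches L-position 34 → W
n=38: reaches L-position 35 → W
L entries with 1 ≤ n ≤ 38 (n=0 is outside the asked range and is not counted): n = 1, 2, 11, 12, 13, 22, 23, 24, 33, 34, 35; that makes 11.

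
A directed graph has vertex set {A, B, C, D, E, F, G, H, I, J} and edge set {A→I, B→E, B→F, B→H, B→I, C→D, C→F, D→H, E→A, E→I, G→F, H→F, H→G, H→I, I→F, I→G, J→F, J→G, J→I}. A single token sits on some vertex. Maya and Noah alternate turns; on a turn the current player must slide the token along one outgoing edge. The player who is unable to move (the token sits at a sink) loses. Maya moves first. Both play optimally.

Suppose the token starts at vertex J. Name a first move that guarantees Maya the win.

Move to F.

Compute win/loss labels from the base case upward. A position with no move is L. Any other position is W if it can reach an L in one move, else L.
Every edge goes from a vertex to one that appears earlier in the order F, G, I, A, H, J, E, D, C, B, so processing vertices in that order labels each vertex after all of its successors.
F: no outgoing edge → L
G: →F(L), so W
I: →F(L), so W
A: →I(W) only, which is W, so L
H: →F(L), so W
J: →F(L), so W
E: →A(L), so W
D: →H(W) only, which is W, so L
C: →D(L), so W
B: →F(L), so W
From J, the L positions reachable in one move are: F.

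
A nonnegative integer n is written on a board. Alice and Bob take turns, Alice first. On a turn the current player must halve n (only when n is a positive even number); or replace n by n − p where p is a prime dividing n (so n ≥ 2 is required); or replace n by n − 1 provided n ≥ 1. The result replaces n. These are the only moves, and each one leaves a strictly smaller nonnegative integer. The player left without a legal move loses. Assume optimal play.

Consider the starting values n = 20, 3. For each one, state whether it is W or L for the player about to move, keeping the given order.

20: L, 3: W

Work bottom-up. With no move the player to move loses. Otherwise the position is W if at least one move leads to an L position for the opponent, and L if every move leads to a W.
n=0: no move → L
n=1: can move to 0, which is L ⇒ W
n=2: can move to 0, which is L ⇒ W
n=3: can move to 0, which is L ⇒ W
n=4: moves to 2(W), 3(W); every one is W ⇒ L
n=5: can move to 0, which is L ⇒ W
n=6: can move to 4, which is L ⇒ W
n=7: can move to 0, which is L ⇒ W
n=8: can move to 4, which is L ⇒ W
n=9: moves to 6(W), 8(W); every one is W ⇒ L
n=10: can move to 9, which is L ⇒ W
n=11: can move to 0, which is L ⇒ W
n=12: can move to 9, which is L ⇒ W
n=13: can move to 0, which is L ⇒ W
n=14: moves to 7(W), 12(W), 13(W); every one is W ⇒ L
n=15: can move to 14, which is L ⇒ W
n=16: can move to 14, which is L ⇒ W
n=17: can move to 0, which is L ⇒ W
n=18: can move to 9, which is L ⇒ W
n=19: can move to 0, which is L ⇒ W
n=20: moves to 10(W), 15(W), 18(W), 19(W); every one is W ⇒ L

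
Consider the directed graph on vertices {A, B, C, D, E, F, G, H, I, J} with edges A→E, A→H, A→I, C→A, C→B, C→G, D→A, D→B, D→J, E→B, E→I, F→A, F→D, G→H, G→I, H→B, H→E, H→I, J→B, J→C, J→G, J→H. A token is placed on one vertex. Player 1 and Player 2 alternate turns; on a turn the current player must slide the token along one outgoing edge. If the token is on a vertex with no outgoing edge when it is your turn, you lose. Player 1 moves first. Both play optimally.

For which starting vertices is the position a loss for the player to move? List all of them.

B, F, I

Compute win/loss labels from the base case upward. A position with no move is L. Any other position is W if it can reach an L in one move, else L.
Every edge goes from a vertex to one that appears earlier in the order I, B, E, H, G, A, C, J, D, F, so processing vertices in that order labels each vertex after all of its successors.
I: no outgoing edge → L
B: no outgoing edge → L
E: reaches L-position B → W
H: reaches L-position B → W
G: reaches L-position I → W
A: reaches L-position I → W
C: reaches L-position B → W
J: reaches L-position B → W
D: reaches L-position B → W
F: only reaches D(W), A(W), all W → L
The losing starting vertices are exactly the entries labelled L in this table (3 of them).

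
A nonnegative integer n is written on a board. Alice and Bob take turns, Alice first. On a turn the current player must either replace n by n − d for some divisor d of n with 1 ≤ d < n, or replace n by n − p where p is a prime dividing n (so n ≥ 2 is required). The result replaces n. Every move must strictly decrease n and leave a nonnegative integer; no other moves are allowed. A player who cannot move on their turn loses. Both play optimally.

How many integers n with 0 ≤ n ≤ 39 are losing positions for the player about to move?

10

Compute win/loss labels from the base case upward. A position with no move is L. Any other position is W if it can reach an L in one move, else L.
n=0: no move → L
n=1: no move → L
n=2: →0(L), so W
n=3: →0(L), so W
n=4: →2(W), 3(W) — all W, so L
n=5: →0(L), so W
n=6: →4(L), so W
n=7: →0(L), so W
n=8: →4(L), so W
n=9: →6(W), 8(W) — all W, so L
n=10: →9(L), so W
n=11: →0(L), so W
n=12: →9(L), so W
n=13: →0(L), so W
n=14: →7(W), 12(W), 13(W) — all W, so L
n=15: →14(L), so W
n=16: →14(L), so W
n=17: →0(L), so W
n=18: →9(L), so W
n=19: →0(L), so W
n=20: →10(W), 15(W), 16(W), 18(W), 19(W) — all W, so L
n=21: →14(L), so W
n=22: →20(L), so W
n=23: →0(L), so W
n=24: →20(L), so W
n=25: →20(L), so W
n=26: →13(W), 24(W), 25(W) — all W, so L
n=27: →26(L), so W
n=28: →14(L), so W
n=29: →0(L), so W
n=30: →20(L), so W
n=31: →0(L), so W
n=32: →16(W), 24(W), 28(W), 30(W), 31(W) — all W, so L
n=33: →32(L), so W
n=34: →32(L), so W
n=35: →28(W), 30(W), 34(W) — all W, so L
n=36: →32(L), so W
n=37: →0(L), so W
n=38: →19(W), 36(W), 37(W) — all W, so L
n=39: →26(L), so W
L entries with 0 ≤ n ≤ 39: n = 0, 1, 4, 9, 14, 20, 26, 32, 35, 38; that makes 10.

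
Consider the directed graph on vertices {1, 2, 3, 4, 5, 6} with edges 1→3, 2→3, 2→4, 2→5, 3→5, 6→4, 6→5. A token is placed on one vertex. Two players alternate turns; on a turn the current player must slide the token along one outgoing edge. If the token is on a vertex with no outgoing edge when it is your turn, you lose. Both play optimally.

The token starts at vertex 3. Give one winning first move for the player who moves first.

Positions with no move are L. A position that does have a move is losing for the player to move precisely when every available move leads to a winning position for the opponent. Fill in the labels:
Every edge goes from a vertex to one that appears earlier in the order 5, 4, 3, 1, 2, 6, so processing vertices in that order labels each vertex after all of its successors.
5: no outgoing edge → L
4: no outgoing edge → L
3: can move to 5, which is L ⇒ W
1: the only move is to 3(W), a W ⇒ L
2: can move to 4, which is L ⇒ W
6: can move to 4, which is L ⇒ W
From 3, the L positions reachable in one move are: 5.

Move to 5.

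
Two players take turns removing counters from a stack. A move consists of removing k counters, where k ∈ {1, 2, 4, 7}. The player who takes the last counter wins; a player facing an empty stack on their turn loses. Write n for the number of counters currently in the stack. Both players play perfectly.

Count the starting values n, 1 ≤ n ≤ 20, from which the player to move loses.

6

Work bottom-up. With no move the player to move loses. Otherwise the position is W if at least one move leads to an L position for the opponent, and L if every move leads to a W.
n=0: no move → L
n=1: →0(L), so W
n=2: →0(L), so W
n=3: →2(W), 1(W) — all W, so L
n=4: →3(L), so W
n=5: →3(L), so W
n=6: →5(W), 4(W), 2(W) — all W, so L
n=7: →6(L), so W
n=8: →6(L), so W
n=9: →8(W), 7(W), 5(W), 2(W) — all W, so L
n=10: →9(L), so W
n=11: →9(L), so W
n=12: →11(W), 10(W), 8(W), 5(W) — all W, so L
n=13: →12(L), so W
n=14: →12(L), so W
n=15: →14(W), 13(W), 11(W), 8(W) — all W, so L
n=16: →15(L), so W
n=17: →15(L), so W
n=18: →17(W), 16(W), 14(W), 11(W) — all W, so L
n=19: →18(L), so W
n=20: →18(L), so W
L entries with 1 ≤ n ≤ 20 (n=0 is outside the asked range and is not counted): n = 3, 6, 9, 12, 15, 18; that makes 6.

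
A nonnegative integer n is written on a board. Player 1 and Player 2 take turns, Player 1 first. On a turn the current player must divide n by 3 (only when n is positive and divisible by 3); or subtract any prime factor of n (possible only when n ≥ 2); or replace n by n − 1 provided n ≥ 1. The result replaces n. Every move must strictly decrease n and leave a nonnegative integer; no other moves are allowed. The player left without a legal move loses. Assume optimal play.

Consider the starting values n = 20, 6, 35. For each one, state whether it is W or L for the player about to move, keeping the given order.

Classify positions by backward induction: terminal positions (no move available) are L. From any other position, the mover wins iff some move reaches an L.
n=0: no move → L
n=1: can move to 0, which is L ⇒ W
n=2: can move to 0, which is L ⇒ W
n=3: can move to 0, which is L ⇒ W
n=4: moves to 2(W), 3(W); every one is W ⇒ L
n=5: can move to 0, which is L ⇒ W
n=6: can move to 4, which is L ⇒ W
n=7: can move to 0, which is L ⇒ W
n=8: moves to 6(W), 7(W); every one is W ⇒ L
n=9: can move to 8, which is L ⇒ W
n=10: can move to 8, which is L ⇒ W
n=11: can move to 0, which is L ⇒ W
n=12: can move to 4, which is L ⇒ W
n=13: can move to 0, which is L ⇒ W
n=14: moves to 7(W), 12(W), 13(W); every one is W ⇒ L
n=15: can move to 14, which is L ⇒ W
n=16: can move to 14, which is L ⇒ W
n=17: can move to 0, which is L ⇒ W
n=18: moves to 6(W), 15(W), 16(W), 17(W); every one is W ⇒ L
n=19: can move to 0, which is L ⇒ W
n=20: can move to 18, which is L ⇒ W
n=21: can move to 14, which is L ⇒ W
n=22: moves to 11(W), 20(W), 21(W); every one is W ⇒ L
n=23: can move to 0, which is L ⇒ W
n=24: can move to 8, which is L ⇒ W
n=25: moves to 20(W), 24(W); every one is W ⇒ L
n=26: can move to 25, which is L ⇒ W
n=27: moves to 9(W), 24(W), 26(W); every one is W ⇒ L
n=28: can move to 27, which is L ⇒ W
n=29: can move to 0, which is L ⇒ W
n=30: can move to 25, which is L ⇒ W
n=31: can move to 0, which is L ⇒ W
n=32: moves to 30(W), 31(W); every one is W ⇒ L
n=33: can move to 22, which is L ⇒ W
n=34: can move to 32, which is L ⇒ W
n=35: moves to 28(W), 30(W), 34(W); every one is W ⇒ L

20: W, 6: W, 35: L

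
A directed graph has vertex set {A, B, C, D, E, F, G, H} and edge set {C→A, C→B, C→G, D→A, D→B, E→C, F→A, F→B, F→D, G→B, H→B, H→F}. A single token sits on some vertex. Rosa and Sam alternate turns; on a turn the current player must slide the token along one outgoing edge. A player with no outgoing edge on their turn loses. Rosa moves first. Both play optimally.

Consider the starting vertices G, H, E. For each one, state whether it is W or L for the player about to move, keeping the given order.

G: W, H: W, E: L

Use the standard recursion: the mover loses at a terminal position; elsewhere, the mover wins exactly when some move hands the opponent an L position.
Every edge goes from a vertex to one that appears earlier in the order B, A, D, F, G, H, C, E, so processing vertices in that order labels each vertex after all of its successors.
B: no outgoing edge → L
A: no outgoing edge → L
D: W (go to A, an L position)
F: W (go to A, an L position)
G: W (go to B, an L position)
H: W (go to B, an L position)
C: W (go to A, an L position)
E: L (sole option C(W) is W)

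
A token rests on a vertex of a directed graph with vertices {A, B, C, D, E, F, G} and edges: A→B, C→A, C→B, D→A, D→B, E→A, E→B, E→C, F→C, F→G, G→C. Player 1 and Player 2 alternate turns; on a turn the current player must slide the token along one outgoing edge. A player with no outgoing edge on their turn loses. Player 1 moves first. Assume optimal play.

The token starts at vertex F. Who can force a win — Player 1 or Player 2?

Player 1 wins.

Classify positions by backward induction: terminal positions (no move available) are L. From any other position, the mover wins iff some move reaches an L.
Every edge goes from a vertex to one that appears earlier in the order B, A, C, G, D, E, F, so processing vertices in that order labels each vertex after all of its successors.
B: no outgoing edge → L
A: can move to B, which is L ⇒ W
C: can move to B, which is L ⇒ W
G: the only move is to C(W), a W ⇒ L
D: can move to B, which is L ⇒ W
E: can move to B, which is L ⇒ W
F: can move to G, which is L ⇒ W
From F Player 1 can move to G, reaching an L position.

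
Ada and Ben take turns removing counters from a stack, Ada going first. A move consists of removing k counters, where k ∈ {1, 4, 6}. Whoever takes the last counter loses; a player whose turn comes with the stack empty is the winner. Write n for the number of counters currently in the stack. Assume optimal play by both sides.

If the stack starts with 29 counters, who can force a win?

Ada wins.

Label each position W (a win for the player to move) or L (a loss). A position with no legal move is W; any other position is W exactly when some move reaches an L, and L when every move reaches a W.
n=0: no move; the opponent has just taken the last counter and therefore loses → W
n=1: the only move is to 0(W), a W ⇒ L
n=2: can move to 1, which is L ⇒ W
n=3: the only move is to 2(W), a W ⇒ L
n=4: can move to 3, which is L ⇒ W
n=5: can move to 1, which is L ⇒ W
n=6: moves to 5(W), 2(W), 0(W); every one is W ⇒ L
n=7: can move to 6, which is L ⇒ W
n=8: moves to 7(W), 4(W), 2(W); every one is W ⇒ L
n=9: can move to 8, which is L ⇒ W
n=10: can move to 6, which is L ⇒ W
n=11: moves to 10(W), 7(W), 5(W); every one is W ⇒ L
n=12: can move to 11, which is L ⇒ W
n=13: moves to 12(W), 9(W), 7(W); every one is W ⇒ L
n=14: can move to 13, which is L ⇒ W
n=15: can move to 11, which is L ⇒ W
n=16: moves to 15(W), 12(W), 10(W); every one is W ⇒ L
n=17: can move to 16, which is L ⇒ W
n=18: moves to 17(W), 14(W), 12(W); every one is W ⇒ L
n=19: can move to 18, which is L ⇒ W
n=20: can move to 16, which is L ⇒ W
n=21: moves to 20(W), 17(W), 15(W); every one is W ⇒ L
n=22: can move to 21, which is L ⇒ W
n=23: moves to 22(W), 19(W), 17(W); every one is W ⇒ L
n=24: can move to 23, which is L ⇒ W
n=25: can move to 21, which is L ⇒ W
n=26: moves to 25(W), 22(W), 20(W); every one is W ⇒ L
n=27: can move to 26, which is L ⇒ W
n=28: moves to 27(W), 24(W), 22(W); every one is W ⇒ L
n=29: can move to 28, which is L ⇒ W
The starting position 29 is W: Ada should remove 1, leaving 28, handing over an L position.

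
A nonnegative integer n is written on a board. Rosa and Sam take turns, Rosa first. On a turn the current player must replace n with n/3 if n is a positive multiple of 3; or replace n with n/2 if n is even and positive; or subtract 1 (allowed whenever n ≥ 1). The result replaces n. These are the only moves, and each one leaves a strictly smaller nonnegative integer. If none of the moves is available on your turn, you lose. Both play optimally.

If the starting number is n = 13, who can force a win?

Compute win/loss labels from the base case upward. A position with no move is L. Any other position is W if it can reach an L in one move, else L.
n=0: no move → L
n=1: →0(L), so W
n=2: →1(W) only, which is W, so L
n=3: →2(L), so W
n=4: →2(L), so W
n=5: →4(W) only, which is W, so L
n=6: →2(L), so W
n=7: →6(W) only, which is W, so L
n=8: →7(L), so W
n=9: →3(W), 8(W) — all W, so L
n=10: →5(L), so W
n=11: →10(W) only, which is W, so L
n=12: →11(L), so W
n=13: →12(W) only, which is W, so L
The starting position 13 is L: whatever Rosa does, the opponent receives a W position.

Sam wins.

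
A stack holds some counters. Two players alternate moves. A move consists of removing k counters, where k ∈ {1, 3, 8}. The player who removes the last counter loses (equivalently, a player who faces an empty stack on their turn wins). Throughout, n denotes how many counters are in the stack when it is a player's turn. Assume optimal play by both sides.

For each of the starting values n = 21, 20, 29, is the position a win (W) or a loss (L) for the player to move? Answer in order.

21: W, 20: W, 29: L

Positions with no move are W. A position that does have a move is losing for the player to move precisely when every available move leads to a winning position for the opponent. Fill in the labels:
n=0: no move; the opponent has just taken the last counter and therefore loses → W
n=1: the only move is to 0(W), a W ⇒ L
n=2: can move to 1, which is L ⇒ W
n=3: moves to 2(W), 0(W); every one is W ⇒ L
n=4: can move to 3, which is L ⇒ W
n=5: moves to 4(W), 2(W); every one is W ⇒ L
n=6: can move to 5, which is L ⇒ W
n=7: moves to 6(W), 4(W); every one is W ⇒ L
n=8: can move to 7, which is L ⇒ W
n=9: can move to 1, which is L ⇒ W
n=10: can move to 7, which is L ⇒ W
n=11: can move to 3, which is L ⇒ W
n=12: moves to 11(W), 9(W), 4(W); every one is W ⇒ L
n=13: can move to 12, which is L ⇒ W
n=14: moves to 13(W), 11(W), 6(W); every one is W ⇒ L
n=15: can move to 14, which is L ⇒ W
n=16: moves to 15(W), 13(W), 8(W); every one is W ⇒ L
n=17: can move to 16, which is L ⇒ W
n=18: moves to 17(W), 15(W), 10(W); every one is W ⇒ L
n=19: can move to 18, which is L ⇒ W
n=20: can move to 12, which is L ⇒ W
n=21: can move to 18, which is L ⇒ W
n=22: can move to 14, which is L ⇒ W
n=23: moves to 22(W), 20(W), 15(W); every one is W ⇒ L
n=24: can move to 23, which is L ⇒ W
n=25: moves to 24(W), 22(W), 17(W); every one is W ⇒ L
n=26: can move to 25, which is L ⇒ W
n=27: moves to 26(W), 24(W), 19(W); every one is W ⇒ L
n=28: can move to 27, which is L ⇒ W
n=29: moves to 28(W), 26(W), 21(W); every one is W ⇒ L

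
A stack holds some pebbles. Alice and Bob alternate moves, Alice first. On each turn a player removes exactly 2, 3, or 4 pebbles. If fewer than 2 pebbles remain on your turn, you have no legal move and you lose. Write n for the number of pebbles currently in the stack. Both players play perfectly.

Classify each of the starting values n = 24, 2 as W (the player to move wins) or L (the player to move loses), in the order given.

Build the W/L table. Terminal = L. A non-terminal position is W if it has a move to some L; otherwise it is L.
n=0: no move → L
n=1: no move → L
n=2: can move to 0, which is L ⇒ W
n=3: can move to 1, which is L ⇒ W
n=4: can move to 1, which is L ⇒ W
n=5: can move to 1, which is L ⇒ W
n=6: moves to 4(W), 3(W), 2(W); every one is W ⇒ L
n=7: moves to 5(W), 4(W), 3(W); every one is W ⇒ L
n=8: can move to 6, which is L ⇒ W
n=9: can move to 7, which is L ⇒ W
n=10: can move to 7, which is L ⇒ W
n=11: can move to 7, which is L ⇒ W
n=12: moves to 10(W), 9(W), 8(W); every one is W ⇒ L
n=13: moves to 11(W), 10(W), 9(W); every one is W ⇒ L
n=14: can move to 12, which is L ⇒ W
n=15: can move to 13, which is L ⇒ W
n=16: can move to 13, which is L ⇒ W
n=17: can move to 13, which is L ⇒ W
n=18: moves to 16(W), 15(W), 14(W); every one is W ⇒ L
n=19: moves to 17(W), 16(W), 15(W); every one is W ⇒ L
n=20: can move to 18, which is L ⇒ W
n=21: can move to 19, which is L ⇒ W
n=22: can move to 19, which is L ⇒ W
n=23: can move to 19, which is L ⇒ W
n=24: moves to 22(W), 21(W), 20(W); every one is W ⇒ L

24: L, 2: W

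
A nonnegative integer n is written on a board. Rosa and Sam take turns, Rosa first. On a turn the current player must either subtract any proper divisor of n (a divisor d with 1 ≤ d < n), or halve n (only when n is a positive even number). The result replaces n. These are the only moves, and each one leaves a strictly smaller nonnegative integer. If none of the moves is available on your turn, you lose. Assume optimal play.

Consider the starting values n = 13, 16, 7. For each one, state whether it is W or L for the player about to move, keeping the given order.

Positions with no move are L. A position that does have a move is losing for the player to move precisely when every available move leads to a winning position for the opponent. Fill in the labels:
n=0: no move → L
n=1: no move → L
n=2: →1(L), so W
n=3: →2(W) only, which is W, so L
n=4: →3(L), so W
n=5: →4(W) only, which is W, so L
n=6: →3(L), so W
n=7: →6(W) only, which is W, so L
n=8: →7(L), so W
n=9: →6(W), 8(W) — all W, so L
n=10: →5(L), so W
n=11: →10(W) only, which is W, so L
n=12: →9(L), so W
n=13: →12(W) only, which is W, so L
n=14: →7(L), so W
n=15: →10(W), 12(W), 14(W) — all W, so L
n=16: →15(L), so W

13: L, 16: W, 7: L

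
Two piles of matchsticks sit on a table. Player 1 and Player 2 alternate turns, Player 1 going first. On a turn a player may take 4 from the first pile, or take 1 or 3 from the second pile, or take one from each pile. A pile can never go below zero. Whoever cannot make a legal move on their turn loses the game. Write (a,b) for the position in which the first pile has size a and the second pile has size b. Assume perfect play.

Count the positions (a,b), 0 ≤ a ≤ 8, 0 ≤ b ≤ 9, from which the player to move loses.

39

Build the W/L table. Terminal = L. A non-terminal position is W if it has a move to some L; otherwise it is L.
Every move lowers a or b (never raises either), so fill the grid row by row in increasing a, and left to right within a row: each cell's successors are then already labelled.
      b=0  b=1  b=2  b=3  b=4  b=5  b=6  b=7  b=8  b=9
a=0:    L    W    L    W    L    W    L    W    L    W
a=1:    L    W    L    W    L    W    L    W    L    W
a=2:    L    W    L    W    L    W    L    W    L    W
a=3:    L    W    L    W    L    W    L    W    L    W
a=4:    W    W    W    W    W    W    W    W    W    W
a=5:    W    L    W    L    W    L    W    L    W    L
a=6:    W    L    W    L    W    L    W    L    W    L
a=7:    W    L    W    L    W    L    W    L    W    L
a=8:    L    W    W    W    W    L    W    L    W    L
Cells with no legal move (terminal, hence L): (0,0), (1,0), (2,0), (3,0).
The remaining L cells, each justified by listing all of its moves:
(0,2): →(0,1)(W) only, which is W, so L
(0,4): →(0,3)(W), (0,1)(W) — all W, so L
(0,6): →(0,5)(W), (0,3)(W) — all W, so L
(0,8): →(0,7)(W), (0,5)(W) — all W, so L
(1,2): →(1,1)(W), (0,1)(W) — all W, so L
(1,4): →(1,3)(W), (1,1)(W), (0,3)(W) — all W, so L
(1,6): →(1,5)(W), (1,3)(W), (0,5)(W) — all W, so L
(1,8): →(1,7)(W), (1,5)(W), (0,7)(W) — all W, so L
(2,2): →(2,1)(W), (1,1)(W) — all W, so L
(2,4): →(2,3)(W), (2,1)(W), (1,3)(W) — all W, so L
(2,6): →(2,5)(W), (2,3)(W), (1,5)(W) — all W, so L
(2,8): →(2,7)(W), (2,5)(W), (1,7)(W) — all W, so L
(3,2): →(3,1)(W), (2,1)(W) — all W, so L
(3,4): →(3,3)(W), (3,1)(W), (2,3)(W) — all W, so L
(3,6): →(3,5)(W), (3,3)(W), (2,5)(W) — all W, so L
(3,8): →(3,7)(W), (3,5)(W), (2,7)(W) — all W, so L
(5,1): →(1,1)(W), (5,0)(W), (4,0)(W) — all W, so L
(5,3): →(1,3)(W), (5,2)(W), (5,0)(W), (4,2)(W) — all W, so L
(5,5): →(1,5)(W), (5,4)(W), (5,2)(W), (4,4)(W) — all W, so L
(5,7): →(1,7)(W), (5,6)(W), (5,4)(W), (4,6)(W) — all W, so L
(5,9): →(1,9)(W), (5,8)(W), (5,6)(W), (4,8)(W) — all W, so L
(6,1): →(2,1)(W), (6,0)(W), (5,0)(W) — all W, so L
(6,3): →(2,3)(W), (6,2)(W), (6,0)(W), (5,2)(W) — all W, so L
(6,5): →(2,5)(W), (6,4)(W), (6,2)(W), (5,4)(W) — all W, so L
(6,7): →(2,7)(W), (6,6)(W), (6,4)(W), (5,6)(W) — all W, so L
(6,9): →(2,9)(W), (6,8)(W), (6,6)(W), (5,8)(W) — all W, so L
(7,1): →(3,1)(W), (7,0)(W), (6,0)(W) — all W, so L
(7,3): →(3,3)(W), (7,2)(W), (7,0)(W), (6,2)(W) — all W, so L
(7,5): →(3,5)(W), (7,4)(W), (7,2)(W), (6,4)(W) — all W, so L
(7,7): →(3,7)(W), (7,6)(W), (7,4)(W), (6,6)(W) — all W, so L
(7,9): →(3,9)(W), (7,8)(W), (7,6)(W), (6,8)(W) — all W, so L
(8,0): →(4,0)(W) only, which is W, so L
(8,5): →(4,5)(W), (8,4)(W), (8,2)(W), (7,4)(W) — all W, so L
(8,7): →(4,7)(W), (8,6)(W), (8,4)(W), (7,6)(W) — all W, so L
(8,9): →(4,9)(W), (8,8)(W), (8,6)(W), (7,8)(W) — all W, so L
Every other cell has at least one move into one of the L cells above, so it is W.
L cells per row: a=0: 5, a=1: 5, a=2: 5, a=3: 5, a=4: 0, a=5: 5, a=6: 5, a=7: 5, a=8: 4; total 39.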